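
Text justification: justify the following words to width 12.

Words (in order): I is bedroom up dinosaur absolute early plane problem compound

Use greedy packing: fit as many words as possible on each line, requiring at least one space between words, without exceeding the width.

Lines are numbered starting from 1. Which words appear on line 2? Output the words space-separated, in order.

Answer: up dinosaur

Derivation:
Line 1: ['I', 'is', 'bedroom'] (min_width=12, slack=0)
Line 2: ['up', 'dinosaur'] (min_width=11, slack=1)
Line 3: ['absolute'] (min_width=8, slack=4)
Line 4: ['early', 'plane'] (min_width=11, slack=1)
Line 5: ['problem'] (min_width=7, slack=5)
Line 6: ['compound'] (min_width=8, slack=4)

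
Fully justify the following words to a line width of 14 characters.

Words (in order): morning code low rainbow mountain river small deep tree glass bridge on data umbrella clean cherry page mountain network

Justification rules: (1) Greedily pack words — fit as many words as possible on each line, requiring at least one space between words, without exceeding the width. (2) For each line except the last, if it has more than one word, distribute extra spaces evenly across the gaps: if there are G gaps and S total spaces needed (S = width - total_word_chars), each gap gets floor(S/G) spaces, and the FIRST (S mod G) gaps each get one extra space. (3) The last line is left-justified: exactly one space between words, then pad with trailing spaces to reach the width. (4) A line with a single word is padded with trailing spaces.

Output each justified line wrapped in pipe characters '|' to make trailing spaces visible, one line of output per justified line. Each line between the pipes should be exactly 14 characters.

Answer: |morning   code|
|low    rainbow|
|mountain river|
|small     deep|
|tree     glass|
|bridge on data|
|umbrella clean|
|cherry    page|
|mountain      |
|network       |

Derivation:
Line 1: ['morning', 'code'] (min_width=12, slack=2)
Line 2: ['low', 'rainbow'] (min_width=11, slack=3)
Line 3: ['mountain', 'river'] (min_width=14, slack=0)
Line 4: ['small', 'deep'] (min_width=10, slack=4)
Line 5: ['tree', 'glass'] (min_width=10, slack=4)
Line 6: ['bridge', 'on', 'data'] (min_width=14, slack=0)
Line 7: ['umbrella', 'clean'] (min_width=14, slack=0)
Line 8: ['cherry', 'page'] (min_width=11, slack=3)
Line 9: ['mountain'] (min_width=8, slack=6)
Line 10: ['network'] (min_width=7, slack=7)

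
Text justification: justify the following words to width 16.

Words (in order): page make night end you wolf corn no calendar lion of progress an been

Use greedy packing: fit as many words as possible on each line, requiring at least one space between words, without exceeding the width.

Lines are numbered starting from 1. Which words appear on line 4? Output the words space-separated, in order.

Line 1: ['page', 'make', 'night'] (min_width=15, slack=1)
Line 2: ['end', 'you', 'wolf'] (min_width=12, slack=4)
Line 3: ['corn', 'no', 'calendar'] (min_width=16, slack=0)
Line 4: ['lion', 'of', 'progress'] (min_width=16, slack=0)
Line 5: ['an', 'been'] (min_width=7, slack=9)

Answer: lion of progress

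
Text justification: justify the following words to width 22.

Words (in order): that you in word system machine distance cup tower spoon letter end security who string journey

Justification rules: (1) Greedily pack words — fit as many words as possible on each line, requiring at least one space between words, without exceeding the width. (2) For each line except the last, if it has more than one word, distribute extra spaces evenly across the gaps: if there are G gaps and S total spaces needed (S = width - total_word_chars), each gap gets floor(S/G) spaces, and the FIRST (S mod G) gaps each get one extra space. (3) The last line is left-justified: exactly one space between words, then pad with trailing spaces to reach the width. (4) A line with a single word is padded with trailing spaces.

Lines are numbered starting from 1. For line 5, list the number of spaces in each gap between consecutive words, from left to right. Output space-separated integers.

Line 1: ['that', 'you', 'in', 'word'] (min_width=16, slack=6)
Line 2: ['system', 'machine'] (min_width=14, slack=8)
Line 3: ['distance', 'cup', 'tower'] (min_width=18, slack=4)
Line 4: ['spoon', 'letter', 'end'] (min_width=16, slack=6)
Line 5: ['security', 'who', 'string'] (min_width=19, slack=3)
Line 6: ['journey'] (min_width=7, slack=15)

Answer: 3 2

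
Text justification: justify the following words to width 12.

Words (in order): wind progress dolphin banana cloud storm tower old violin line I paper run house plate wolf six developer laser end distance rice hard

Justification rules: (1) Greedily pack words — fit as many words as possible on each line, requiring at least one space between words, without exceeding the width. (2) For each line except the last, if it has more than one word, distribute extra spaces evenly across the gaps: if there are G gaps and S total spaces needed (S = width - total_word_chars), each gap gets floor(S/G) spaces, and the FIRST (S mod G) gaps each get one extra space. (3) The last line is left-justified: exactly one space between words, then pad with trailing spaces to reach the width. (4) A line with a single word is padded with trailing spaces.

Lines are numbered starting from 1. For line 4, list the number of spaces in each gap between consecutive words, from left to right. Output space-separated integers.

Line 1: ['wind'] (min_width=4, slack=8)
Line 2: ['progress'] (min_width=8, slack=4)
Line 3: ['dolphin'] (min_width=7, slack=5)
Line 4: ['banana', 'cloud'] (min_width=12, slack=0)
Line 5: ['storm', 'tower'] (min_width=11, slack=1)
Line 6: ['old', 'violin'] (min_width=10, slack=2)
Line 7: ['line', 'I', 'paper'] (min_width=12, slack=0)
Line 8: ['run', 'house'] (min_width=9, slack=3)
Line 9: ['plate', 'wolf'] (min_width=10, slack=2)
Line 10: ['six'] (min_width=3, slack=9)
Line 11: ['developer'] (min_width=9, slack=3)
Line 12: ['laser', 'end'] (min_width=9, slack=3)
Line 13: ['distance'] (min_width=8, slack=4)
Line 14: ['rice', 'hard'] (min_width=9, slack=3)

Answer: 1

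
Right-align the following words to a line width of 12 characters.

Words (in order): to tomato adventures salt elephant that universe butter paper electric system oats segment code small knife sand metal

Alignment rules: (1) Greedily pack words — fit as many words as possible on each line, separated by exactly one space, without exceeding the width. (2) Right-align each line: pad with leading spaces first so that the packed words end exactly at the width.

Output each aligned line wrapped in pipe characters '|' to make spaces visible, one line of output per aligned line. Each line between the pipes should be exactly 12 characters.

Answer: |   to tomato|
|  adventures|
|        salt|
|    elephant|
|        that|
|    universe|
|butter paper|
|    electric|
| system oats|
|segment code|
| small knife|
|  sand metal|

Derivation:
Line 1: ['to', 'tomato'] (min_width=9, slack=3)
Line 2: ['adventures'] (min_width=10, slack=2)
Line 3: ['salt'] (min_width=4, slack=8)
Line 4: ['elephant'] (min_width=8, slack=4)
Line 5: ['that'] (min_width=4, slack=8)
Line 6: ['universe'] (min_width=8, slack=4)
Line 7: ['butter', 'paper'] (min_width=12, slack=0)
Line 8: ['electric'] (min_width=8, slack=4)
Line 9: ['system', 'oats'] (min_width=11, slack=1)
Line 10: ['segment', 'code'] (min_width=12, slack=0)
Line 11: ['small', 'knife'] (min_width=11, slack=1)
Line 12: ['sand', 'metal'] (min_width=10, slack=2)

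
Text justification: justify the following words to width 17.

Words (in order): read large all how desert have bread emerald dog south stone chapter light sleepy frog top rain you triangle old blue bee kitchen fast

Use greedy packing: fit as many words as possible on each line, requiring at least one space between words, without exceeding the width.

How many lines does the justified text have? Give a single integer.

Line 1: ['read', 'large', 'all'] (min_width=14, slack=3)
Line 2: ['how', 'desert', 'have'] (min_width=15, slack=2)
Line 3: ['bread', 'emerald', 'dog'] (min_width=17, slack=0)
Line 4: ['south', 'stone'] (min_width=11, slack=6)
Line 5: ['chapter', 'light'] (min_width=13, slack=4)
Line 6: ['sleepy', 'frog', 'top'] (min_width=15, slack=2)
Line 7: ['rain', 'you', 'triangle'] (min_width=17, slack=0)
Line 8: ['old', 'blue', 'bee'] (min_width=12, slack=5)
Line 9: ['kitchen', 'fast'] (min_width=12, slack=5)
Total lines: 9

Answer: 9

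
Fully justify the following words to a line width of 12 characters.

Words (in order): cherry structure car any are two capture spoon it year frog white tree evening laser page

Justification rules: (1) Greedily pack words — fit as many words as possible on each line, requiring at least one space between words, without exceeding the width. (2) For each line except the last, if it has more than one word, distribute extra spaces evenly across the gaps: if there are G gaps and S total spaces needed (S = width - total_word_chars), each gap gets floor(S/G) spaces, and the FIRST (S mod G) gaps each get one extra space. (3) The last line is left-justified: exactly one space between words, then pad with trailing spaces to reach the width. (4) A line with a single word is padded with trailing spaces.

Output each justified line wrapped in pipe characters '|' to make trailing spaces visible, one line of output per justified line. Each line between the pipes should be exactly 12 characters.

Line 1: ['cherry'] (min_width=6, slack=6)
Line 2: ['structure'] (min_width=9, slack=3)
Line 3: ['car', 'any', 'are'] (min_width=11, slack=1)
Line 4: ['two', 'capture'] (min_width=11, slack=1)
Line 5: ['spoon', 'it'] (min_width=8, slack=4)
Line 6: ['year', 'frog'] (min_width=9, slack=3)
Line 7: ['white', 'tree'] (min_width=10, slack=2)
Line 8: ['evening'] (min_width=7, slack=5)
Line 9: ['laser', 'page'] (min_width=10, slack=2)

Answer: |cherry      |
|structure   |
|car  any are|
|two  capture|
|spoon     it|
|year    frog|
|white   tree|
|evening     |
|laser page  |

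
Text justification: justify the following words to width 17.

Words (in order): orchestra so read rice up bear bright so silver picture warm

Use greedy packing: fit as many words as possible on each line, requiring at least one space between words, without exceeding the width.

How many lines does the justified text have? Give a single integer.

Line 1: ['orchestra', 'so', 'read'] (min_width=17, slack=0)
Line 2: ['rice', 'up', 'bear'] (min_width=12, slack=5)
Line 3: ['bright', 'so', 'silver'] (min_width=16, slack=1)
Line 4: ['picture', 'warm'] (min_width=12, slack=5)
Total lines: 4

Answer: 4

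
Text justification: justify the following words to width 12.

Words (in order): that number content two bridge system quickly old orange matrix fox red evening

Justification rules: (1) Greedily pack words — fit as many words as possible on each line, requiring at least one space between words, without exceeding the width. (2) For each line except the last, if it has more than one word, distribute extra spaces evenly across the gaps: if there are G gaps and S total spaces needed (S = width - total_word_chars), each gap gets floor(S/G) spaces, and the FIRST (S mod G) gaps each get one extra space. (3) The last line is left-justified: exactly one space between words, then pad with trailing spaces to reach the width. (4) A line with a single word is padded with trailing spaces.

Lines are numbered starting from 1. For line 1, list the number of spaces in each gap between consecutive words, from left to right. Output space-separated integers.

Answer: 2

Derivation:
Line 1: ['that', 'number'] (min_width=11, slack=1)
Line 2: ['content', 'two'] (min_width=11, slack=1)
Line 3: ['bridge'] (min_width=6, slack=6)
Line 4: ['system'] (min_width=6, slack=6)
Line 5: ['quickly', 'old'] (min_width=11, slack=1)
Line 6: ['orange'] (min_width=6, slack=6)
Line 7: ['matrix', 'fox'] (min_width=10, slack=2)
Line 8: ['red', 'evening'] (min_width=11, slack=1)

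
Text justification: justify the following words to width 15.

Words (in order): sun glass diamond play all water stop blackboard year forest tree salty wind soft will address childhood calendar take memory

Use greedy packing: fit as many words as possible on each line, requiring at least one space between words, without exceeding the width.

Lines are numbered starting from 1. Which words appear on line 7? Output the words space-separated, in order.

Answer: will address

Derivation:
Line 1: ['sun', 'glass'] (min_width=9, slack=6)
Line 2: ['diamond', 'play'] (min_width=12, slack=3)
Line 3: ['all', 'water', 'stop'] (min_width=14, slack=1)
Line 4: ['blackboard', 'year'] (min_width=15, slack=0)
Line 5: ['forest', 'tree'] (min_width=11, slack=4)
Line 6: ['salty', 'wind', 'soft'] (min_width=15, slack=0)
Line 7: ['will', 'address'] (min_width=12, slack=3)
Line 8: ['childhood'] (min_width=9, slack=6)
Line 9: ['calendar', 'take'] (min_width=13, slack=2)
Line 10: ['memory'] (min_width=6, slack=9)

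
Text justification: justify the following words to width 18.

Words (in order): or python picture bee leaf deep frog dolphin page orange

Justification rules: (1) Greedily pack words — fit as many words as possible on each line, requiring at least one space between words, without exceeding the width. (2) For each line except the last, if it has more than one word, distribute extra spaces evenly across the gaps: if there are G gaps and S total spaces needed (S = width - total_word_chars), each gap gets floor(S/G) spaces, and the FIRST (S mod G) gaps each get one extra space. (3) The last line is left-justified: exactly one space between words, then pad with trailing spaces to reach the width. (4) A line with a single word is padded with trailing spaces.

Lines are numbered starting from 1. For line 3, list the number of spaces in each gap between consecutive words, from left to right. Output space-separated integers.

Answer: 7

Derivation:
Line 1: ['or', 'python', 'picture'] (min_width=17, slack=1)
Line 2: ['bee', 'leaf', 'deep', 'frog'] (min_width=18, slack=0)
Line 3: ['dolphin', 'page'] (min_width=12, slack=6)
Line 4: ['orange'] (min_width=6, slack=12)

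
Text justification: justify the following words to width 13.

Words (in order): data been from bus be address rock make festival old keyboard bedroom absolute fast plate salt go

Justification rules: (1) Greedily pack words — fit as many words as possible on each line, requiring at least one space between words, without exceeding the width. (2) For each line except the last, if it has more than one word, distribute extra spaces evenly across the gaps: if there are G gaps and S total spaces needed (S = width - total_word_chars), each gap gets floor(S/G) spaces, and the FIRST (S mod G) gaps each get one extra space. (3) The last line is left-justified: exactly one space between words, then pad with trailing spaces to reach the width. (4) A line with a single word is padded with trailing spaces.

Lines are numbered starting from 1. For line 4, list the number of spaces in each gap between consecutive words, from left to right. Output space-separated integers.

Line 1: ['data', 'been'] (min_width=9, slack=4)
Line 2: ['from', 'bus', 'be'] (min_width=11, slack=2)
Line 3: ['address', 'rock'] (min_width=12, slack=1)
Line 4: ['make', 'festival'] (min_width=13, slack=0)
Line 5: ['old', 'keyboard'] (min_width=12, slack=1)
Line 6: ['bedroom'] (min_width=7, slack=6)
Line 7: ['absolute', 'fast'] (min_width=13, slack=0)
Line 8: ['plate', 'salt', 'go'] (min_width=13, slack=0)

Answer: 1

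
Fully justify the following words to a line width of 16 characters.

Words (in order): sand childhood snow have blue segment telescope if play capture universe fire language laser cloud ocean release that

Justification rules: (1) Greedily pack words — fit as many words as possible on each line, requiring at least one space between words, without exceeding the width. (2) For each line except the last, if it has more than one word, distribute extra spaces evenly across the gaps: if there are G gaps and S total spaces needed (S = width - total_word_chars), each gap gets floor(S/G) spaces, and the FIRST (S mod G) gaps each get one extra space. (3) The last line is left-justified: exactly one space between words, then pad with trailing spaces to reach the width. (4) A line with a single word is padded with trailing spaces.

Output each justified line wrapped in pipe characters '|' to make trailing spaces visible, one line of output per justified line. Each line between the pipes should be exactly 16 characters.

Answer: |sand   childhood|
|snow  have  blue|
|segment         |
|telescope     if|
|play     capture|
|universe    fire|
|language   laser|
|cloud      ocean|
|release that    |

Derivation:
Line 1: ['sand', 'childhood'] (min_width=14, slack=2)
Line 2: ['snow', 'have', 'blue'] (min_width=14, slack=2)
Line 3: ['segment'] (min_width=7, slack=9)
Line 4: ['telescope', 'if'] (min_width=12, slack=4)
Line 5: ['play', 'capture'] (min_width=12, slack=4)
Line 6: ['universe', 'fire'] (min_width=13, slack=3)
Line 7: ['language', 'laser'] (min_width=14, slack=2)
Line 8: ['cloud', 'ocean'] (min_width=11, slack=5)
Line 9: ['release', 'that'] (min_width=12, slack=4)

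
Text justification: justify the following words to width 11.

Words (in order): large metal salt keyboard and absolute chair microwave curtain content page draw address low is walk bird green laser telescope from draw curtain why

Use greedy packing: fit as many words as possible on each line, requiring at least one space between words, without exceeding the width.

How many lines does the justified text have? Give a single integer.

Line 1: ['large', 'metal'] (min_width=11, slack=0)
Line 2: ['salt'] (min_width=4, slack=7)
Line 3: ['keyboard'] (min_width=8, slack=3)
Line 4: ['and'] (min_width=3, slack=8)
Line 5: ['absolute'] (min_width=8, slack=3)
Line 6: ['chair'] (min_width=5, slack=6)
Line 7: ['microwave'] (min_width=9, slack=2)
Line 8: ['curtain'] (min_width=7, slack=4)
Line 9: ['content'] (min_width=7, slack=4)
Line 10: ['page', 'draw'] (min_width=9, slack=2)
Line 11: ['address', 'low'] (min_width=11, slack=0)
Line 12: ['is', 'walk'] (min_width=7, slack=4)
Line 13: ['bird', 'green'] (min_width=10, slack=1)
Line 14: ['laser'] (min_width=5, slack=6)
Line 15: ['telescope'] (min_width=9, slack=2)
Line 16: ['from', 'draw'] (min_width=9, slack=2)
Line 17: ['curtain', 'why'] (min_width=11, slack=0)
Total lines: 17

Answer: 17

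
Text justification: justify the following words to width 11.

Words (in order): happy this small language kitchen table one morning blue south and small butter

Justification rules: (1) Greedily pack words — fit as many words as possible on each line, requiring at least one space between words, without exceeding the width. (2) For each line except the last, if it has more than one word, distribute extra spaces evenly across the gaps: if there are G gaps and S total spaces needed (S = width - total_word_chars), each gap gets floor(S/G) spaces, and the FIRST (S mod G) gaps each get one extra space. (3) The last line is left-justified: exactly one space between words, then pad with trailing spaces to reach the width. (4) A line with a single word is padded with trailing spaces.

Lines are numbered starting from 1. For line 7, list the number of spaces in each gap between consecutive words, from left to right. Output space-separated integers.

Answer: 2

Derivation:
Line 1: ['happy', 'this'] (min_width=10, slack=1)
Line 2: ['small'] (min_width=5, slack=6)
Line 3: ['language'] (min_width=8, slack=3)
Line 4: ['kitchen'] (min_width=7, slack=4)
Line 5: ['table', 'one'] (min_width=9, slack=2)
Line 6: ['morning'] (min_width=7, slack=4)
Line 7: ['blue', 'south'] (min_width=10, slack=1)
Line 8: ['and', 'small'] (min_width=9, slack=2)
Line 9: ['butter'] (min_width=6, slack=5)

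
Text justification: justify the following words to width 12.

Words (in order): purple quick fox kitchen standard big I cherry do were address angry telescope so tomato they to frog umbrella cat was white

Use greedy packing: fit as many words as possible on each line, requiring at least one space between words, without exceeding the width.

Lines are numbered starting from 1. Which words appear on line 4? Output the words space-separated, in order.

Answer: I cherry do

Derivation:
Line 1: ['purple', 'quick'] (min_width=12, slack=0)
Line 2: ['fox', 'kitchen'] (min_width=11, slack=1)
Line 3: ['standard', 'big'] (min_width=12, slack=0)
Line 4: ['I', 'cherry', 'do'] (min_width=11, slack=1)
Line 5: ['were', 'address'] (min_width=12, slack=0)
Line 6: ['angry'] (min_width=5, slack=7)
Line 7: ['telescope', 'so'] (min_width=12, slack=0)
Line 8: ['tomato', 'they'] (min_width=11, slack=1)
Line 9: ['to', 'frog'] (min_width=7, slack=5)
Line 10: ['umbrella', 'cat'] (min_width=12, slack=0)
Line 11: ['was', 'white'] (min_width=9, slack=3)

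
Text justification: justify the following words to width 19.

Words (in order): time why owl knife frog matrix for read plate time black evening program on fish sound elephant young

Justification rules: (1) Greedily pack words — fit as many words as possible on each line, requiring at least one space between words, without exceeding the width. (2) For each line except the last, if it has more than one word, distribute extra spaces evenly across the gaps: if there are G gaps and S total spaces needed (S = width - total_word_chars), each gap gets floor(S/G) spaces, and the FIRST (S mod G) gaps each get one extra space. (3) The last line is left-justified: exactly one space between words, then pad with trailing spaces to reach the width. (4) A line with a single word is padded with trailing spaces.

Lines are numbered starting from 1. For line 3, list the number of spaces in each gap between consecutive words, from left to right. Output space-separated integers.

Answer: 3 3

Derivation:
Line 1: ['time', 'why', 'owl', 'knife'] (min_width=18, slack=1)
Line 2: ['frog', 'matrix', 'for'] (min_width=15, slack=4)
Line 3: ['read', 'plate', 'time'] (min_width=15, slack=4)
Line 4: ['black', 'evening'] (min_width=13, slack=6)
Line 5: ['program', 'on', 'fish'] (min_width=15, slack=4)
Line 6: ['sound', 'elephant'] (min_width=14, slack=5)
Line 7: ['young'] (min_width=5, slack=14)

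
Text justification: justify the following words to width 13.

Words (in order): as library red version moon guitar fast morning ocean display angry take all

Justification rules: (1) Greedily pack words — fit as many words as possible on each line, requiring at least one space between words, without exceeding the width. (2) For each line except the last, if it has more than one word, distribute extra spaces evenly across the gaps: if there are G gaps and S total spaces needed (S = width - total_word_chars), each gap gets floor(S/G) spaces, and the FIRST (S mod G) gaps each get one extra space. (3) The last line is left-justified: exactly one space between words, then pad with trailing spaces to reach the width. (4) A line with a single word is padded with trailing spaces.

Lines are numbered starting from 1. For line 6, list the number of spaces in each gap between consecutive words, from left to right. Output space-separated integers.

Line 1: ['as', 'library'] (min_width=10, slack=3)
Line 2: ['red', 'version'] (min_width=11, slack=2)
Line 3: ['moon', 'guitar'] (min_width=11, slack=2)
Line 4: ['fast', 'morning'] (min_width=12, slack=1)
Line 5: ['ocean', 'display'] (min_width=13, slack=0)
Line 6: ['angry', 'take'] (min_width=10, slack=3)
Line 7: ['all'] (min_width=3, slack=10)

Answer: 4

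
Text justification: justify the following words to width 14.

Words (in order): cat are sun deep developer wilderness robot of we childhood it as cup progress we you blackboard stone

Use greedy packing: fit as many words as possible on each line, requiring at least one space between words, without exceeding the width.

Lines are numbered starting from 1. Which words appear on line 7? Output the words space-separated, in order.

Line 1: ['cat', 'are', 'sun'] (min_width=11, slack=3)
Line 2: ['deep', 'developer'] (min_width=14, slack=0)
Line 3: ['wilderness'] (min_width=10, slack=4)
Line 4: ['robot', 'of', 'we'] (min_width=11, slack=3)
Line 5: ['childhood', 'it'] (min_width=12, slack=2)
Line 6: ['as', 'cup'] (min_width=6, slack=8)
Line 7: ['progress', 'we'] (min_width=11, slack=3)
Line 8: ['you', 'blackboard'] (min_width=14, slack=0)
Line 9: ['stone'] (min_width=5, slack=9)

Answer: progress we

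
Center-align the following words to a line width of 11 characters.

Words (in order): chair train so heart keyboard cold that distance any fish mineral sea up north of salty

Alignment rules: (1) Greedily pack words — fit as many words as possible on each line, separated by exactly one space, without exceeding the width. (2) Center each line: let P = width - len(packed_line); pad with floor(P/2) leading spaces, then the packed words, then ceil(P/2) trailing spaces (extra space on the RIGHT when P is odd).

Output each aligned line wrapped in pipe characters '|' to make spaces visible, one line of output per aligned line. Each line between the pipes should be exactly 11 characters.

Line 1: ['chair', 'train'] (min_width=11, slack=0)
Line 2: ['so', 'heart'] (min_width=8, slack=3)
Line 3: ['keyboard'] (min_width=8, slack=3)
Line 4: ['cold', 'that'] (min_width=9, slack=2)
Line 5: ['distance'] (min_width=8, slack=3)
Line 6: ['any', 'fish'] (min_width=8, slack=3)
Line 7: ['mineral', 'sea'] (min_width=11, slack=0)
Line 8: ['up', 'north', 'of'] (min_width=11, slack=0)
Line 9: ['salty'] (min_width=5, slack=6)

Answer: |chair train|
| so heart  |
| keyboard  |
| cold that |
| distance  |
| any fish  |
|mineral sea|
|up north of|
|   salty   |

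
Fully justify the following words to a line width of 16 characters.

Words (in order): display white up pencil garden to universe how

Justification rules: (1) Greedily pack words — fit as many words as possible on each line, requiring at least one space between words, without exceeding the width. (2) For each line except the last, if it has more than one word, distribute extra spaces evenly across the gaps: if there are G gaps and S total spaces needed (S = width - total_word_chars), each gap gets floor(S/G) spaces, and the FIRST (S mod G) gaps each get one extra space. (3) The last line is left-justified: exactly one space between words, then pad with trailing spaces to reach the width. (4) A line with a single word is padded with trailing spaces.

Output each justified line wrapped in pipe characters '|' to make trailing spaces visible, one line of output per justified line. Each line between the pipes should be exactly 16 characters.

Line 1: ['display', 'white', 'up'] (min_width=16, slack=0)
Line 2: ['pencil', 'garden', 'to'] (min_width=16, slack=0)
Line 3: ['universe', 'how'] (min_width=12, slack=4)

Answer: |display white up|
|pencil garden to|
|universe how    |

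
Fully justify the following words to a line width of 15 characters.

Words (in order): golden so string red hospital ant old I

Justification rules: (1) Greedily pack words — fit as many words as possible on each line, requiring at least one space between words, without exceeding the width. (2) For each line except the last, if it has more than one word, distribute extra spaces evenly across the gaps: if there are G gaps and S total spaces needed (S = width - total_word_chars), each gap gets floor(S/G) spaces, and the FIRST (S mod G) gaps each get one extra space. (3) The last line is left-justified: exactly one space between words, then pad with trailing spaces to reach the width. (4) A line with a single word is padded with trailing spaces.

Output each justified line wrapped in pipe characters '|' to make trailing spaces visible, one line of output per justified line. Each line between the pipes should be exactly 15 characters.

Line 1: ['golden', 'so'] (min_width=9, slack=6)
Line 2: ['string', 'red'] (min_width=10, slack=5)
Line 3: ['hospital', 'ant'] (min_width=12, slack=3)
Line 4: ['old', 'I'] (min_width=5, slack=10)

Answer: |golden       so|
|string      red|
|hospital    ant|
|old I          |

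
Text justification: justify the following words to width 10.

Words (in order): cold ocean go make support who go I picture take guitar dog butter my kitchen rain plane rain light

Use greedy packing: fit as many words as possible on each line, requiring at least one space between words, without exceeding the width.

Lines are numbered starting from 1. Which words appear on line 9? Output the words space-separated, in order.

Answer: kitchen

Derivation:
Line 1: ['cold', 'ocean'] (min_width=10, slack=0)
Line 2: ['go', 'make'] (min_width=7, slack=3)
Line 3: ['support'] (min_width=7, slack=3)
Line 4: ['who', 'go', 'I'] (min_width=8, slack=2)
Line 5: ['picture'] (min_width=7, slack=3)
Line 6: ['take'] (min_width=4, slack=6)
Line 7: ['guitar', 'dog'] (min_width=10, slack=0)
Line 8: ['butter', 'my'] (min_width=9, slack=1)
Line 9: ['kitchen'] (min_width=7, slack=3)
Line 10: ['rain', 'plane'] (min_width=10, slack=0)
Line 11: ['rain', 'light'] (min_width=10, slack=0)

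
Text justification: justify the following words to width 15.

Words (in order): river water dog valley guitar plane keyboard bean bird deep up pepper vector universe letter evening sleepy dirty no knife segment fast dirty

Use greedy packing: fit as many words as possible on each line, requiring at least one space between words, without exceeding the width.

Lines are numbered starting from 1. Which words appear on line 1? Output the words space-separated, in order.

Answer: river water dog

Derivation:
Line 1: ['river', 'water', 'dog'] (min_width=15, slack=0)
Line 2: ['valley', 'guitar'] (min_width=13, slack=2)
Line 3: ['plane', 'keyboard'] (min_width=14, slack=1)
Line 4: ['bean', 'bird', 'deep'] (min_width=14, slack=1)
Line 5: ['up', 'pepper'] (min_width=9, slack=6)
Line 6: ['vector', 'universe'] (min_width=15, slack=0)
Line 7: ['letter', 'evening'] (min_width=14, slack=1)
Line 8: ['sleepy', 'dirty', 'no'] (min_width=15, slack=0)
Line 9: ['knife', 'segment'] (min_width=13, slack=2)
Line 10: ['fast', 'dirty'] (min_width=10, slack=5)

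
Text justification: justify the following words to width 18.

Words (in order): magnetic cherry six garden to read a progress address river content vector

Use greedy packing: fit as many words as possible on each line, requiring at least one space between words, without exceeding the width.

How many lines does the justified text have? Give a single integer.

Answer: 5

Derivation:
Line 1: ['magnetic', 'cherry'] (min_width=15, slack=3)
Line 2: ['six', 'garden', 'to', 'read'] (min_width=18, slack=0)
Line 3: ['a', 'progress', 'address'] (min_width=18, slack=0)
Line 4: ['river', 'content'] (min_width=13, slack=5)
Line 5: ['vector'] (min_width=6, slack=12)
Total lines: 5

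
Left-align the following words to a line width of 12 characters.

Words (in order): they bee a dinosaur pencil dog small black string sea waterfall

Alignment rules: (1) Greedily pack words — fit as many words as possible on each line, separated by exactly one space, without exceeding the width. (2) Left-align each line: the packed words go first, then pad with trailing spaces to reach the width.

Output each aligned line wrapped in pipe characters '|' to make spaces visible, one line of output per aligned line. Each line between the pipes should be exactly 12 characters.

Line 1: ['they', 'bee', 'a'] (min_width=10, slack=2)
Line 2: ['dinosaur'] (min_width=8, slack=4)
Line 3: ['pencil', 'dog'] (min_width=10, slack=2)
Line 4: ['small', 'black'] (min_width=11, slack=1)
Line 5: ['string', 'sea'] (min_width=10, slack=2)
Line 6: ['waterfall'] (min_width=9, slack=3)

Answer: |they bee a  |
|dinosaur    |
|pencil dog  |
|small black |
|string sea  |
|waterfall   |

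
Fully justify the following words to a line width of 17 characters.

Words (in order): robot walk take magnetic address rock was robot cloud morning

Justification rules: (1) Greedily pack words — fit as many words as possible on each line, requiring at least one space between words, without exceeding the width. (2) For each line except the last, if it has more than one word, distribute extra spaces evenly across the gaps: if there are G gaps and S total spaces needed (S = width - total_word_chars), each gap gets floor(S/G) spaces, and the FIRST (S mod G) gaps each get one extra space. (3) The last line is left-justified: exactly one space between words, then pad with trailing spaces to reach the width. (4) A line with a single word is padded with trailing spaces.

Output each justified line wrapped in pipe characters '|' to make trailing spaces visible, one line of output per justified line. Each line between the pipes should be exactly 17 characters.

Line 1: ['robot', 'walk', 'take'] (min_width=15, slack=2)
Line 2: ['magnetic', 'address'] (min_width=16, slack=1)
Line 3: ['rock', 'was', 'robot'] (min_width=14, slack=3)
Line 4: ['cloud', 'morning'] (min_width=13, slack=4)

Answer: |robot  walk  take|
|magnetic  address|
|rock   was  robot|
|cloud morning    |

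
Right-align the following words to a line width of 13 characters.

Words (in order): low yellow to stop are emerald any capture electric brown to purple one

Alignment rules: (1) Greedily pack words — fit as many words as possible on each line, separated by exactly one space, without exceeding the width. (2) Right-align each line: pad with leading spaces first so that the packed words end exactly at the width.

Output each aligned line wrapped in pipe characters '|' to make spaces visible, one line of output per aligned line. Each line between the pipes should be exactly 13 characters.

Answer: |low yellow to|
|     stop are|
|  emerald any|
|      capture|
|     electric|
|     brown to|
|   purple one|

Derivation:
Line 1: ['low', 'yellow', 'to'] (min_width=13, slack=0)
Line 2: ['stop', 'are'] (min_width=8, slack=5)
Line 3: ['emerald', 'any'] (min_width=11, slack=2)
Line 4: ['capture'] (min_width=7, slack=6)
Line 5: ['electric'] (min_width=8, slack=5)
Line 6: ['brown', 'to'] (min_width=8, slack=5)
Line 7: ['purple', 'one'] (min_width=10, slack=3)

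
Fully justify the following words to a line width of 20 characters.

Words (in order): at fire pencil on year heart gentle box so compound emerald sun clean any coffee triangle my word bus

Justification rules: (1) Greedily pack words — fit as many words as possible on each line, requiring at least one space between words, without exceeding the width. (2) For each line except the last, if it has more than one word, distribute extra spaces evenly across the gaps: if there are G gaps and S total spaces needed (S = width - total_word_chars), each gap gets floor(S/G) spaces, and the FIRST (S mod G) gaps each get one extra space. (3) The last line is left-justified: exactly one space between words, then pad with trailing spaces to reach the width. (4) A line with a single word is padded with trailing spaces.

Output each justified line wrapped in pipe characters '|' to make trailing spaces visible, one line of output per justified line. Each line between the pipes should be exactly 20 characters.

Line 1: ['at', 'fire', 'pencil', 'on'] (min_width=17, slack=3)
Line 2: ['year', 'heart', 'gentle'] (min_width=17, slack=3)
Line 3: ['box', 'so', 'compound'] (min_width=15, slack=5)
Line 4: ['emerald', 'sun', 'clean'] (min_width=17, slack=3)
Line 5: ['any', 'coffee', 'triangle'] (min_width=19, slack=1)
Line 6: ['my', 'word', 'bus'] (min_width=11, slack=9)

Answer: |at  fire  pencil  on|
|year   heart  gentle|
|box    so   compound|
|emerald   sun  clean|
|any  coffee triangle|
|my word bus         |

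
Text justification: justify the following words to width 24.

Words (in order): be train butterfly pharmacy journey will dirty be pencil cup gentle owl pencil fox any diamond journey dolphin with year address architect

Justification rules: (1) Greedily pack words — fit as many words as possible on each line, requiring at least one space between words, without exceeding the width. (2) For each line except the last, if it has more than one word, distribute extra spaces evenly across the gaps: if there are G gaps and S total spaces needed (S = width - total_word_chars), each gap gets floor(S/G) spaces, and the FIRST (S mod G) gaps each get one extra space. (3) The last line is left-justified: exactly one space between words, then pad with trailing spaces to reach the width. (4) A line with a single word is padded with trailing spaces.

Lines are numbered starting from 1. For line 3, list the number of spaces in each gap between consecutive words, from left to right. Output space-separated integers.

Answer: 3 3 2

Derivation:
Line 1: ['be', 'train', 'butterfly'] (min_width=18, slack=6)
Line 2: ['pharmacy', 'journey', 'will'] (min_width=21, slack=3)
Line 3: ['dirty', 'be', 'pencil', 'cup'] (min_width=19, slack=5)
Line 4: ['gentle', 'owl', 'pencil', 'fox'] (min_width=21, slack=3)
Line 5: ['any', 'diamond', 'journey'] (min_width=19, slack=5)
Line 6: ['dolphin', 'with', 'year'] (min_width=17, slack=7)
Line 7: ['address', 'architect'] (min_width=17, slack=7)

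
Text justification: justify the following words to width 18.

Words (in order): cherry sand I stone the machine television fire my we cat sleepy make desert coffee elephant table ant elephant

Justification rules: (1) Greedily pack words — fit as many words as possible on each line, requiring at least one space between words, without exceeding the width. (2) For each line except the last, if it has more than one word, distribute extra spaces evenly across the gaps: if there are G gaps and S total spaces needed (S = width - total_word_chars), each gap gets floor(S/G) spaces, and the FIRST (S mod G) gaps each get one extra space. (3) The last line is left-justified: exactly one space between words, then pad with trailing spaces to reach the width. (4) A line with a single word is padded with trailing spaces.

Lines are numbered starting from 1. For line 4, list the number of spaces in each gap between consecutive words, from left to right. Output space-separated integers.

Line 1: ['cherry', 'sand', 'I'] (min_width=13, slack=5)
Line 2: ['stone', 'the', 'machine'] (min_width=17, slack=1)
Line 3: ['television', 'fire', 'my'] (min_width=18, slack=0)
Line 4: ['we', 'cat', 'sleepy', 'make'] (min_width=18, slack=0)
Line 5: ['desert', 'coffee'] (min_width=13, slack=5)
Line 6: ['elephant', 'table', 'ant'] (min_width=18, slack=0)
Line 7: ['elephant'] (min_width=8, slack=10)

Answer: 1 1 1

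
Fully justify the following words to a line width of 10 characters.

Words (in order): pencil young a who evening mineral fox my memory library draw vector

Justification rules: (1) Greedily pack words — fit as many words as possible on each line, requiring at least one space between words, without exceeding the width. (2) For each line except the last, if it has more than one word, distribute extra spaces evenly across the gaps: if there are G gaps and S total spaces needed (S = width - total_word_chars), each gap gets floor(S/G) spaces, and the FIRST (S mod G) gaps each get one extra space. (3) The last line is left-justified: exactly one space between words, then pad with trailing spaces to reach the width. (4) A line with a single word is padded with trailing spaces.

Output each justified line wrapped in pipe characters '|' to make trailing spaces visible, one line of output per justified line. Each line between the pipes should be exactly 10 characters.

Answer: |pencil    |
|young    a|
|who       |
|evening   |
|mineral   |
|fox     my|
|memory    |
|library   |
|draw      |
|vector    |

Derivation:
Line 1: ['pencil'] (min_width=6, slack=4)
Line 2: ['young', 'a'] (min_width=7, slack=3)
Line 3: ['who'] (min_width=3, slack=7)
Line 4: ['evening'] (min_width=7, slack=3)
Line 5: ['mineral'] (min_width=7, slack=3)
Line 6: ['fox', 'my'] (min_width=6, slack=4)
Line 7: ['memory'] (min_width=6, slack=4)
Line 8: ['library'] (min_width=7, slack=3)
Line 9: ['draw'] (min_width=4, slack=6)
Line 10: ['vector'] (min_width=6, slack=4)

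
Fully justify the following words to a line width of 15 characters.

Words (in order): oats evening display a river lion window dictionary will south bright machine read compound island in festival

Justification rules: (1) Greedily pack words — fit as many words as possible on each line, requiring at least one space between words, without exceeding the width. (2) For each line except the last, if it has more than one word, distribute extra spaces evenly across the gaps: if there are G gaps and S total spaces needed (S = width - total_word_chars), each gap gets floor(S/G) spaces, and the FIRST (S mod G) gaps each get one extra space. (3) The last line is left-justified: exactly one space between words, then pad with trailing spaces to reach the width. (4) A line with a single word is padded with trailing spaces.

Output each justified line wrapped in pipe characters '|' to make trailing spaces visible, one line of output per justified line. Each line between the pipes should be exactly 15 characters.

Line 1: ['oats', 'evening'] (min_width=12, slack=3)
Line 2: ['display', 'a', 'river'] (min_width=15, slack=0)
Line 3: ['lion', 'window'] (min_width=11, slack=4)
Line 4: ['dictionary', 'will'] (min_width=15, slack=0)
Line 5: ['south', 'bright'] (min_width=12, slack=3)
Line 6: ['machine', 'read'] (min_width=12, slack=3)
Line 7: ['compound', 'island'] (min_width=15, slack=0)
Line 8: ['in', 'festival'] (min_width=11, slack=4)

Answer: |oats    evening|
|display a river|
|lion     window|
|dictionary will|
|south    bright|
|machine    read|
|compound island|
|in festival    |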